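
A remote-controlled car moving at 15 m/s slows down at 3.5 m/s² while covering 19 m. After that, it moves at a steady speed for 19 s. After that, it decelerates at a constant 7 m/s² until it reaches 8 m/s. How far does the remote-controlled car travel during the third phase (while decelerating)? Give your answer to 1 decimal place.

2.0 m

Phase 1 (decelerating): v₀ = 15.0 m/s, a = -3.5 m/s².
v² = v₀² + 2aΔx = 15.0² + 2·-3.5·19 = 92.0 → v = 9.59 m/s
t = (v − v₀)/a = (9.59 − 15.0)/-3.5 = 1.55 s

Phase 2 (constant speed): v₀ = 9.59 m/s, a = 0 m/s².
v = v₀ + at = 9.59 + (0)(19) = 9.59 m/s
Δx = v₀t + ½at² = 9.59·19 + 0.5·0·19² = 182 m

Phase 3 (decelerating): v₀ = 9.59 m/s, a = -7 m/s².
v = v₀ + at → t = (8 − 9.59) / -7 = 0.227 s
v² = v₀² + 2aΔx → Δx = (8² − 9.59²)/(2·-7) = 2.00 m
Distance in phase 3 = 2.00 m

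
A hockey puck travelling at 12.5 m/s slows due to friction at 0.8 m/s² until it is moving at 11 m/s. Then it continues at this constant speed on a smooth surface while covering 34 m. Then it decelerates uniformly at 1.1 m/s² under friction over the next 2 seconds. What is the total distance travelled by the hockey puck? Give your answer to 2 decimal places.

Phase 1 (decelerating): v₀ = 12.5 m/s, a = -0.8 m/s².
v = v₀ + at → t = (11 − 12.5) / -0.8 = 1.88 s
v² = v₀² + 2aΔx → Δx = (11² − 12.5²)/(2·-0.8) = 22.0 m

Phase 2 (constant speed): v₀ = 11.0 m/s, a = 0 m/s².
Constant speed: t = d/v = 34/11.0 = 3.09 s

Phase 3 (decelerating): v₀ = 11.0 m/s, a = -1.1 m/s².
v = v₀ + at = 11.0 + (-1.1)(2) = 8.80 m/s
Δx = v₀t + ½at² = 11.0·2 + 0.5·-1.1·2² = 19.8 m
Total distance = 22.0 + 34.0 + 19.8 = 75.8 m

75.83 m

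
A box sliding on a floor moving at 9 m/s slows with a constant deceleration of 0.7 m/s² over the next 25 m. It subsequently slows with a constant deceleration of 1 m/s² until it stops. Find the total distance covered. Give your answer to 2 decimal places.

Phase 1 (decelerating): v₀ = 9.00 m/s, a = -0.7 m/s².
v² = v₀² + 2aΔx = 9.00² + 2·-0.7·25 = 46.0 → v = 6.78 m/s
t = (v − v₀)/a = (6.78 − 9.00)/-0.7 = 3.17 s

Phase 2 (decelerating): v₀ = 6.78 m/s, a = -1 m/s².
v = v₀ + at → t = (0 − 6.78) / -1 = 6.78 s
v² = v₀² + 2aΔx → Δx = (0² − 6.78²)/(2·-1) = 23.0 m
Total distance = 25.0 + 23.0 = 48.0 m

48.00 m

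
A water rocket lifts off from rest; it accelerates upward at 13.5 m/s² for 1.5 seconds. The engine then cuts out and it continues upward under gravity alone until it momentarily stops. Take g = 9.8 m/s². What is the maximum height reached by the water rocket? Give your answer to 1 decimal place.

36.1 m

Phase 1 (powered ascent): v₀ = 0 m/s, a = 13.5 m/s².
v = v₀ + at = 0 + (13.5)(1.5) = 20.2 m/s
Δx = v₀t + ½at² = 0·1.5 + 0.5·13.5·1.5² = 15.2 m

Phase 2 (coasting upward): v₀ = 20.2 m/s, a = -9.8 m/s².
v = v₀ + at → t = (0 − 20.2) / -9.8 = 2.07 s
v² = v₀² + 2aΔx → Δx = (0² − 20.2²)/(2·-9.8) = 20.9 m
Maximum height = 15.2 + 20.9 = 36.1 m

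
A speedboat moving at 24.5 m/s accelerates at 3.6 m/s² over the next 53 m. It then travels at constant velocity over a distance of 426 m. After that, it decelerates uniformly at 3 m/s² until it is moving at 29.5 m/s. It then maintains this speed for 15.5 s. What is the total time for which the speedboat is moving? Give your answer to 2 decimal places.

Phase 1 (accelerating): v₀ = 24.5 m/s, a = 3.6 m/s².
v² = v₀² + 2aΔx = 24.5² + 2·3.6·53 = 982 → v = 31.3 m/s
t = (v − v₀)/a = (31.3 − 24.5)/3.6 = 1.90 s

Phase 2 (constant speed): v₀ = 31.3 m/s, a = 0 m/s².
Constant speed: t = d/v = 426/31.3 = 13.6 s

Phase 3 (decelerating): v₀ = 31.3 m/s, a = -3 m/s².
v = v₀ + at → t = (29.5 − 31.3) / -3 = 0.611 s
v² = v₀² + 2aΔx → Δx = (29.5² − 31.3²)/(2·-3) = 18.6 m

Phase 4 (constant speed): v₀ = 29.5 m/s, a = 0 m/s².
v = v₀ + at = 29.5 + (0)(15.5) = 29.5 m/s
Δx = v₀t + ½at² = 29.5·15.5 + 0.5·0·15.5² = 457 m
Total time = 1.90 + 13.6 + 0.611 + 15.5 = 31.6 s

31.61 s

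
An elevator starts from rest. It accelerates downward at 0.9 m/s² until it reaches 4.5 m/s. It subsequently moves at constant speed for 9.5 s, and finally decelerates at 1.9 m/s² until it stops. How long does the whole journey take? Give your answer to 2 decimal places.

Phase 1 (accelerating): v₀ = 0 m/s, a = 0.9 m/s².
v = v₀ + at → t = (4.5 − 0) / 0.9 = 5.00 s
v² = v₀² + 2aΔx → Δx = (4.5² − 0²)/(2·0.9) = 11.2 m

Phase 2 (constant speed): v₀ = 4.50 m/s, a = 0 m/s².
v = v₀ + at = 4.50 + (0)(9.5) = 4.50 m/s
Δx = v₀t + ½at² = 4.50·9.5 + 0.5·0·9.5² = 42.8 m

Phase 3 (decelerating): v₀ = 4.50 m/s, a = -1.9 m/s².
v = v₀ + at → t = (0 − 4.50) / -1.9 = 2.37 s
v² = v₀² + 2aΔx → Δx = (0² − 4.50²)/(2·-1.9) = 5.33 m
Total time = 5.00 + 9.50 + 2.37 = 16.9 s

16.87 s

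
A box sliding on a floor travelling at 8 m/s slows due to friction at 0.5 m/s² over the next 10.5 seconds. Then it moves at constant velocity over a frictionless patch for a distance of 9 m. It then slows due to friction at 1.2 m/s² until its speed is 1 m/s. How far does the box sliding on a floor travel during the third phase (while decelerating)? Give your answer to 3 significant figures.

2.73 m

Phase 1 (decelerating): v₀ = 8.00 m/s, a = -0.5 m/s².
v = v₀ + at = 8.00 + (-0.5)(10.5) = 2.75 m/s
Δx = v₀t + ½at² = 8.00·10.5 + 0.5·-0.5·10.5² = 56.4 m

Phase 2 (constant speed): v₀ = 2.75 m/s, a = 0 m/s².
Constant speed: t = d/v = 9/2.75 = 3.27 s

Phase 3 (decelerating): v₀ = 2.75 m/s, a = -1.2 m/s².
v = v₀ + at → t = (1 − 2.75) / -1.2 = 1.46 s
v² = v₀² + 2aΔx → Δx = (1² − 2.75²)/(2·-1.2) = 2.73 m
Distance in phase 3 = 2.73 m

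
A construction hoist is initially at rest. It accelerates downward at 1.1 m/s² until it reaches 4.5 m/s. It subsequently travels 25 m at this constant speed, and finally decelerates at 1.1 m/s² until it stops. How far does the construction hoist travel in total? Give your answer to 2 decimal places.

Phase 1 (accelerating): v₀ = 0 m/s, a = 1.1 m/s².
v = v₀ + at → t = (4.5 − 0) / 1.1 = 4.09 s
v² = v₀² + 2aΔx → Δx = (4.5² − 0²)/(2·1.1) = 9.20 m

Phase 2 (constant speed): v₀ = 4.50 m/s, a = 0 m/s².
Constant speed: t = d/v = 25/4.50 = 5.56 s

Phase 3 (decelerating): v₀ = 4.50 m/s, a = -1.1 m/s².
v = v₀ + at → t = (0 − 4.50) / -1.1 = 4.09 s
v² = v₀² + 2aΔx → Δx = (0² − 4.50²)/(2·-1.1) = 9.20 m
Total distance = 9.20 + 25.0 + 9.20 = 43.4 m

43.41 m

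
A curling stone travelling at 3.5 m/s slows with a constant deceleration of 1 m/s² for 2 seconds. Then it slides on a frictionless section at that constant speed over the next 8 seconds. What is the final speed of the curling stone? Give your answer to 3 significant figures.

1.50 m/s

Phase 1 (decelerating): v₀ = 3.50 m/s, a = -1 m/s².
v = v₀ + at = 3.50 + (-1)(2) = 1.50 m/s
Δx = v₀t + ½at² = 3.50·2 + 0.5·-1·2² = 5.00 m

Phase 2 (constant speed): v₀ = 1.50 m/s, a = 0 m/s².
v = v₀ + at = 1.50 + (0)(8) = 1.50 m/s
Δx = v₀t + ½at² = 1.50·8 + 0.5·0·8² = 12.0 m
Final speed = 1.50 m/s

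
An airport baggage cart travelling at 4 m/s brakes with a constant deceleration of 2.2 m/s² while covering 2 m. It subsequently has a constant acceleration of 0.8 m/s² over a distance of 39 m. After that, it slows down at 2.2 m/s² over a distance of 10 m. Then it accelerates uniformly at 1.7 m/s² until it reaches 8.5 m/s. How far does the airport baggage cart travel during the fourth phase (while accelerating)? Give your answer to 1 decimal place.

Phase 1 (decelerating): v₀ = 4.00 m/s, a = -2.2 m/s².
v² = v₀² + 2aΔx = 4.00² + 2·-2.2·2 = 7.20 → v = 2.68 m/s
t = (v − v₀)/a = (2.68 − 4.00)/-2.2 = 0.599 s

Phase 2 (accelerating): v₀ = 2.68 m/s, a = 0.8 m/s².
v² = v₀² + 2aΔx = 2.68² + 2·0.8·39 = 69.6 → v = 8.34 m/s
t = (v − v₀)/a = (8.34 − 2.68)/0.8 = 7.07 s

Phase 3 (decelerating): v₀ = 8.34 m/s, a = -2.2 m/s².
v² = v₀² + 2aΔx = 8.34² + 2·-2.2·10 = 25.6 → v = 5.06 m/s
t = (v − v₀)/a = (5.06 − 8.34)/-2.2 = 1.49 s

Phase 4 (accelerating): v₀ = 5.06 m/s, a = 1.7 m/s².
v = v₀ + at → t = (8.5 − 5.06) / 1.7 = 2.02 s
v² = v₀² + 2aΔx → Δx = (8.5² − 5.06²)/(2·1.7) = 13.7 m
Distance in phase 4 = 13.7 m

13.7 m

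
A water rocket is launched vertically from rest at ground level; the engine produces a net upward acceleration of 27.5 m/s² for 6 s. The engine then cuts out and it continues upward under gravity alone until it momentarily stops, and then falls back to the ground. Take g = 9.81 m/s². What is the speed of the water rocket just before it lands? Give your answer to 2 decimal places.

192.19 m/s

Phase 1 (powered ascent): v₀ = 0 m/s, a = 27.5 m/s².
v = v₀ + at = 0 + (27.5)(6) = 165 m/s
Δx = v₀t + ½at² = 0·6 + 0.5·27.5·6² = 495 m

Phase 2 (coasting upward): v₀ = 165 m/s, a = -9.81 m/s².
v = v₀ + at → t = (0 − 165) / -9.81 = 16.8 s
v² = v₀² + 2aΔx → Δx = (0² − 165²)/(2·-9.81) = 1390 m

Phase 3 (free fall): v₀ = 0 m/s, a = -9.81 m/s².
Falls 1880 m from rest: t = √(2·1880/9.81) = 19.6 s; v = g·t = 192 m/s.
Impact speed = 192 m/s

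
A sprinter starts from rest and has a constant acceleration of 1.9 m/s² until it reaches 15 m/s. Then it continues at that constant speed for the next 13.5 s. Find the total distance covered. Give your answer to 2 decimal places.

Phase 1 (accelerating): v₀ = 0 m/s, a = 1.9 m/s².
v = v₀ + at → t = (15 − 0) / 1.9 = 7.89 s
v² = v₀² + 2aΔx → Δx = (15² − 0²)/(2·1.9) = 59.2 m

Phase 2 (constant speed): v₀ = 15.0 m/s, a = 0 m/s².
v = v₀ + at = 15.0 + (0)(13.5) = 15.0 m/s
Δx = v₀t + ½at² = 15.0·13.5 + 0.5·0·13.5² = 202 m
Total distance = 59.2 + 202 = 262 m

261.71 m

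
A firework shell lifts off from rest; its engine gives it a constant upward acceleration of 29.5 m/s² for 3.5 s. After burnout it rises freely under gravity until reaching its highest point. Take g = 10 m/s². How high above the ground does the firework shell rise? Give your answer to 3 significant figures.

Phase 1 (powered ascent): v₀ = 0 m/s, a = 29.5 m/s².
v = v₀ + at = 0 + (29.5)(3.5) = 103 m/s
Δx = v₀t + ½at² = 0·3.5 + 0.5·29.5·3.5² = 181 m

Phase 2 (coasting upward): v₀ = 103 m/s, a = -10 m/s².
v = v₀ + at → t = (0 − 103) / -10 = 10.3 s
v² = v₀² + 2aΔx → Δx = (0² − 103²)/(2·-10) = 533 m
Maximum height = 181 + 533 = 714 m

714 m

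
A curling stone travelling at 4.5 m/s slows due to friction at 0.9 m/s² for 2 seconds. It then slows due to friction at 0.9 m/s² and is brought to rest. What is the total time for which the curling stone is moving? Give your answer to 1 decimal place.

5.0 s

Phase 1 (decelerating): v₀ = 4.50 m/s, a = -0.9 m/s².
v = v₀ + at = 4.50 + (-0.9)(2) = 2.70 m/s
Δx = v₀t + ½at² = 4.50·2 + 0.5·-0.9·2² = 7.20 m

Phase 2 (decelerating): v₀ = 2.70 m/s, a = -0.9 m/s².
v = v₀ + at → t = (0 − 2.70) / -0.9 = 3.00 s
v² = v₀² + 2aΔx → Δx = (0² − 2.70²)/(2·-0.9) = 4.05 m
Total time = 2.00 + 3.00 = 5.00 s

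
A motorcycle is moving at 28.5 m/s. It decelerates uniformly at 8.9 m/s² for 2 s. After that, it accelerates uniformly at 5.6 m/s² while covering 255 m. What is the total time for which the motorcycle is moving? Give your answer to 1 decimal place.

Phase 1 (decelerating): v₀ = 28.5 m/s, a = -8.9 m/s².
v = v₀ + at = 28.5 + (-8.9)(2) = 10.7 m/s
Δx = v₀t + ½at² = 28.5·2 + 0.5·-8.9·2² = 39.2 m

Phase 2 (accelerating): v₀ = 10.7 m/s, a = 5.6 m/s².
v² = v₀² + 2aΔx = 10.7² + 2·5.6·255 = 2970 → v = 54.5 m/s
t = (v − v₀)/a = (54.5 − 10.7)/5.6 = 7.82 s
Total time = 2.00 + 7.82 = 9.82 s

9.8 s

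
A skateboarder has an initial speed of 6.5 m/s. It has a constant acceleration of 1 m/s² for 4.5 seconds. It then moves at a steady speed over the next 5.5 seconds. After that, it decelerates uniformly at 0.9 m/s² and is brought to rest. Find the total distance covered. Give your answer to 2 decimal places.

Phase 1 (accelerating): v₀ = 6.50 m/s, a = 1 m/s².
v = v₀ + at = 6.50 + (1)(4.5) = 11.0 m/s
Δx = v₀t + ½at² = 6.50·4.5 + 0.5·1·4.5² = 39.4 m

Phase 2 (constant speed): v₀ = 11.0 m/s, a = 0 m/s².
v = v₀ + at = 11.0 + (0)(5.5) = 11.0 m/s
Δx = v₀t + ½at² = 11.0·5.5 + 0.5·0·5.5² = 60.5 m

Phase 3 (decelerating): v₀ = 11.0 m/s, a = -0.9 m/s².
v = v₀ + at → t = (0 − 11.0) / -0.9 = 12.2 s
v² = v₀² + 2aΔx → Δx = (0² − 11.0²)/(2·-0.9) = 67.2 m
Total distance = 39.4 + 60.5 + 67.2 = 167 m

167.10 m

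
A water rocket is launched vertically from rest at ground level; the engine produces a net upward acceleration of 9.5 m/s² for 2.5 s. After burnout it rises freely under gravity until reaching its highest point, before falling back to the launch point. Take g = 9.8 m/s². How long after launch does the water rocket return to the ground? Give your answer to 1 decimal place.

8.4 s

Phase 1 (powered ascent): v₀ = 0 m/s, a = 9.5 m/s².
v = v₀ + at = 0 + (9.5)(2.5) = 23.8 m/s
Δx = v₀t + ½at² = 0·2.5 + 0.5·9.5·2.5² = 29.7 m

Phase 2 (coasting upward): v₀ = 23.8 m/s, a = -9.8 m/s².
v = v₀ + at → t = (0 − 23.8) / -9.8 = 2.42 s
v² = v₀² + 2aΔx → Δx = (0² − 23.8²)/(2·-9.8) = 28.8 m

Phase 3 (free fall): v₀ = 0 m/s, a = -9.8 m/s².
Falls 58.5 m from rest: t = √(2·58.5/9.8) = 3.45 s; v = g·t = 33.9 m/s.
Total time = 2.50 + 2.42 + 3.45 = 8.38 s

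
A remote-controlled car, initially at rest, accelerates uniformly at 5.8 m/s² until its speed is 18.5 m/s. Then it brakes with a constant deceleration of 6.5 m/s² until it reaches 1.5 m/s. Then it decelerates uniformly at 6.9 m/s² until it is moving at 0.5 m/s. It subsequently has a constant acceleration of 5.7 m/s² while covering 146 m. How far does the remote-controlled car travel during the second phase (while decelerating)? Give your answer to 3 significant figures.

26.2 m

Phase 1 (accelerating): v₀ = 0 m/s, a = 5.8 m/s².
v = v₀ + at → t = (18.5 − 0) / 5.8 = 3.19 s
v² = v₀² + 2aΔx → Δx = (18.5² − 0²)/(2·5.8) = 29.5 m

Phase 2 (decelerating): v₀ = 18.5 m/s, a = -6.5 m/s².
v = v₀ + at → t = (1.5 − 18.5) / -6.5 = 2.62 s
v² = v₀² + 2aΔx → Δx = (1.5² − 18.5²)/(2·-6.5) = 26.2 m
Distance in phase 2 = 26.2 m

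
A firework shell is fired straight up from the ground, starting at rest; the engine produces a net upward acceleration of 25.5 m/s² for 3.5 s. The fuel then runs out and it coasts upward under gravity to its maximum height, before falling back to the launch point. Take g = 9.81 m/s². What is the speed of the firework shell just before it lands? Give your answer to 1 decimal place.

105.0 m/s

Phase 1 (powered ascent): v₀ = 0 m/s, a = 25.5 m/s².
v = v₀ + at = 0 + (25.5)(3.5) = 89.2 m/s
Δx = v₀t + ½at² = 0·3.5 + 0.5·25.5·3.5² = 156 m

Phase 2 (coasting upward): v₀ = 89.2 m/s, a = -9.81 m/s².
v = v₀ + at → t = (0 − 89.2) / -9.81 = 9.10 s
v² = v₀² + 2aΔx → Δx = (0² − 89.2²)/(2·-9.81) = 406 m

Phase 3 (free fall): v₀ = 0 m/s, a = -9.81 m/s².
Falls 562 m from rest: t = √(2·562/9.81) = 10.7 s; v = g·t = 105 m/s.
Impact speed = 105 m/s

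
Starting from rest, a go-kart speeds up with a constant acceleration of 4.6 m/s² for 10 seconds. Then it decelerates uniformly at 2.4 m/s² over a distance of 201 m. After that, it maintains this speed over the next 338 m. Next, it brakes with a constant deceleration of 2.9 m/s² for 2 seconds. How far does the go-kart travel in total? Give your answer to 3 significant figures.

Phase 1 (accelerating): v₀ = 0 m/s, a = 4.6 m/s².
v = v₀ + at = 0 + (4.6)(10) = 46.0 m/s
Δx = v₀t + ½at² = 0·10 + 0.5·4.6·10² = 230 m

Phase 2 (decelerating): v₀ = 46.0 m/s, a = -2.4 m/s².
v² = v₀² + 2aΔx = 46.0² + 2·-2.4·201 = 1150 → v = 33.9 m/s
t = (v − v₀)/a = (33.9 − 46.0)/-2.4 = 5.03 s

Phase 3 (constant speed): v₀ = 33.9 m/s, a = 0 m/s².
Constant speed: t = d/v = 338/33.9 = 9.96 s

Phase 4 (decelerating): v₀ = 33.9 m/s, a = -2.9 m/s².
v = v₀ + at = 33.9 + (-2.9)(2) = 28.1 m/s
Δx = v₀t + ½at² = 33.9·2 + 0.5·-2.9·2² = 62.1 m
Total distance = 230 + 201 + 338 + 62.1 = 831 m

831 m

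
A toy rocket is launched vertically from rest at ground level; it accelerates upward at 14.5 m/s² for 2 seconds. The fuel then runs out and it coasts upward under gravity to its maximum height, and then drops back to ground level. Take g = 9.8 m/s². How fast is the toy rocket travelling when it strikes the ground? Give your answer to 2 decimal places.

37.54 m/s

Phase 1 (powered ascent): v₀ = 0 m/s, a = 14.5 m/s².
v = v₀ + at = 0 + (14.5)(2) = 29.0 m/s
Δx = v₀t + ½at² = 0·2 + 0.5·14.5·2² = 29.0 m

Phase 2 (coasting upward): v₀ = 29.0 m/s, a = -9.8 m/s².
v = v₀ + at → t = (0 − 29.0) / -9.8 = 2.96 s
v² = v₀² + 2aΔx → Δx = (0² − 29.0²)/(2·-9.8) = 42.9 m

Phase 3 (free fall): v₀ = 0 m/s, a = -9.8 m/s².
Falls 71.9 m from rest: t = √(2·71.9/9.8) = 3.83 s; v = g·t = 37.5 m/s.
Impact speed = 37.5 m/s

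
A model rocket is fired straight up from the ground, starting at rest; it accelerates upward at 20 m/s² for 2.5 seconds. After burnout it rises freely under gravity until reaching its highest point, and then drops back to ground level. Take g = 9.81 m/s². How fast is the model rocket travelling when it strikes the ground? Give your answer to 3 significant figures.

61.0 m/s

Phase 1 (powered ascent): v₀ = 0 m/s, a = 20 m/s².
v = v₀ + at = 0 + (20)(2.5) = 50.0 m/s
Δx = v₀t + ½at² = 0·2.5 + 0.5·20·2.5² = 62.5 m

Phase 2 (coasting upward): v₀ = 50.0 m/s, a = -9.81 m/s².
v = v₀ + at → t = (0 − 50.0) / -9.81 = 5.10 s
v² = v₀² + 2aΔx → Δx = (0² − 50.0²)/(2·-9.81) = 127 m

Phase 3 (free fall): v₀ = 0 m/s, a = -9.81 m/s².
Falls 190 m from rest: t = √(2·190/9.81) = 6.22 s; v = g·t = 61.0 m/s.
Impact speed = 61.0 m/s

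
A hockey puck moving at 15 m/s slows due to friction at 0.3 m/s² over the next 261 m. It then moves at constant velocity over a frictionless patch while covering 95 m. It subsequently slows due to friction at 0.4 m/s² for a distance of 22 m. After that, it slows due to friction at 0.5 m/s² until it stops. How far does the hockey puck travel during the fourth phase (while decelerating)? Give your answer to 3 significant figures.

50.8 m

Phase 1 (decelerating): v₀ = 15.0 m/s, a = -0.3 m/s².
v² = v₀² + 2aΔx = 15.0² + 2·-0.3·261 = 68.4 → v = 8.27 m/s
t = (v − v₀)/a = (8.27 − 15.0)/-0.3 = 22.4 s

Phase 2 (constant speed): v₀ = 8.27 m/s, a = 0 m/s².
Constant speed: t = d/v = 95/8.27 = 11.5 s

Phase 3 (decelerating): v₀ = 8.27 m/s, a = -0.4 m/s².
v² = v₀² + 2aΔx = 8.27² + 2·-0.4·22 = 50.8 → v = 7.13 m/s
t = (v − v₀)/a = (7.13 − 8.27)/-0.4 = 2.86 s

Phase 4 (decelerating): v₀ = 7.13 m/s, a = -0.5 m/s².
v = v₀ + at → t = (0 − 7.13) / -0.5 = 14.3 s
v² = v₀² + 2aΔx → Δx = (0² − 7.13²)/(2·-0.5) = 50.8 m
Distance in phase 4 = 50.8 m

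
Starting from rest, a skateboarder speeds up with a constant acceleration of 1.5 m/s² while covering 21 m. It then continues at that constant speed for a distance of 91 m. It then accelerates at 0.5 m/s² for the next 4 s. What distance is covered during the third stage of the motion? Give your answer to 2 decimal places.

Phase 1 (accelerating): v₀ = 0 m/s, a = 1.5 m/s².
v² = v₀² + 2aΔx = 0² + 2·1.5·21 = 63.0 → v = 7.94 m/s
t = (v − v₀)/a = (7.94 − 0)/1.5 = 5.29 s

Phase 2 (constant speed): v₀ = 7.94 m/s, a = 0 m/s².
Constant speed: t = d/v = 91/7.94 = 11.5 s

Phase 3 (accelerating): v₀ = 7.94 m/s, a = 0.5 m/s².
v = v₀ + at = 7.94 + (0.5)(4) = 9.94 m/s
Δx = v₀t + ½at² = 7.94·4 + 0.5·0.5·4² = 35.7 m
Distance in phase 3 = 35.7 m

35.75 m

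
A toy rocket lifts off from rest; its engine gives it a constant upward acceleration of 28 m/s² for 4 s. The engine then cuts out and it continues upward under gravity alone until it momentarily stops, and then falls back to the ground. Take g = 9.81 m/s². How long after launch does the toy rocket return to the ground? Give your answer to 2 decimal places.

28.68 s

Phase 1 (powered ascent): v₀ = 0 m/s, a = 28 m/s².
v = v₀ + at = 0 + (28)(4) = 112 m/s
Δx = v₀t + ½at² = 0·4 + 0.5·28·4² = 224 m

Phase 2 (coasting upward): v₀ = 112 m/s, a = -9.81 m/s².
v = v₀ + at → t = (0 − 112) / -9.81 = 11.4 s
v² = v₀² + 2aΔx → Δx = (0² − 112²)/(2·-9.81) = 639 m

Phase 3 (free fall): v₀ = 0 m/s, a = -9.81 m/s².
Falls 863 m from rest: t = √(2·863/9.81) = 13.3 s; v = g·t = 130 m/s.
Total time = 4.00 + 11.4 + 13.3 = 28.7 s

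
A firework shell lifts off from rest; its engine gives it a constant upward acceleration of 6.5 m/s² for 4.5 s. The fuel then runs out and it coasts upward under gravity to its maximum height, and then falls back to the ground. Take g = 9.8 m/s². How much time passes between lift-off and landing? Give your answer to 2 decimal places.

12.21 s

Phase 1 (powered ascent): v₀ = 0 m/s, a = 6.5 m/s².
v = v₀ + at = 0 + (6.5)(4.5) = 29.2 m/s
Δx = v₀t + ½at² = 0·4.5 + 0.5·6.5·4.5² = 65.8 m

Phase 2 (coasting upward): v₀ = 29.2 m/s, a = -9.8 m/s².
v = v₀ + at → t = (0 − 29.2) / -9.8 = 2.98 s
v² = v₀² + 2aΔx → Δx = (0² − 29.2²)/(2·-9.8) = 43.7 m

Phase 3 (free fall): v₀ = 0 m/s, a = -9.8 m/s².
Falls 109 m from rest: t = √(2·109/9.8) = 4.73 s; v = g·t = 46.3 m/s.
Total time = 4.50 + 2.98 + 4.73 = 12.2 s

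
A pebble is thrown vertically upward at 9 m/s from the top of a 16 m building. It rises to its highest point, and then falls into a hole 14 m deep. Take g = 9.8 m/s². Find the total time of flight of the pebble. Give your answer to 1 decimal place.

3.6 s

Phase 1 (rising): v₀ = 9.00 m/s, a = -9.8 m/s².
v = v₀ + at → t = (0 − 9.00) / -9.8 = 0.918 s
v² = v₀² + 2aΔx → Δx = (0² − 9.00²)/(2·-9.8) = 4.13 m

Phase 2 (falling): v₀ = 0 m/s, a = -9.8 m/s².
Falls 34.1 m from rest: t = √(2·34.1/9.8) = 2.64 s; v = g·t = 25.9 m/s.
Total time = 0.918 + 2.64 = 3.56 s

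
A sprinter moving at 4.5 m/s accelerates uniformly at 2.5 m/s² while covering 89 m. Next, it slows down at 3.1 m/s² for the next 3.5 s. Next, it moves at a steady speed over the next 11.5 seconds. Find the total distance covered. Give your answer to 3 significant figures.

269 m

Phase 1 (accelerating): v₀ = 4.50 m/s, a = 2.5 m/s².
v² = v₀² + 2aΔx = 4.50² + 2·2.5·89 = 465 → v = 21.6 m/s
t = (v − v₀)/a = (21.6 − 4.50)/2.5 = 6.83 s

Phase 2 (decelerating): v₀ = 21.6 m/s, a = -3.1 m/s².
v = v₀ + at = 21.6 + (-3.1)(3.5) = 10.7 m/s
Δx = v₀t + ½at² = 21.6·3.5 + 0.5·-3.1·3.5² = 56.5 m

Phase 3 (constant speed): v₀ = 10.7 m/s, a = 0 m/s².
v = v₀ + at = 10.7 + (0)(11.5) = 10.7 m/s
Δx = v₀t + ½at² = 10.7·11.5 + 0.5·0·11.5² = 123 m
Total distance = 89.0 + 56.5 + 123 = 269 m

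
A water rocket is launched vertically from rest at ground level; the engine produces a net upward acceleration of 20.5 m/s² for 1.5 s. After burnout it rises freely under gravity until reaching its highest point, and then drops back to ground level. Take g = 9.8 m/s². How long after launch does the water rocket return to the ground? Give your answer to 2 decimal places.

Phase 1 (powered ascent): v₀ = 0 m/s, a = 20.5 m/s².
v = v₀ + at = 0 + (20.5)(1.5) = 30.8 m/s
Δx = v₀t + ½at² = 0·1.5 + 0.5·20.5·1.5² = 23.1 m

Phase 2 (coasting upward): v₀ = 30.8 m/s, a = -9.8 m/s².
v = v₀ + at → t = (0 − 30.8) / -9.8 = 3.14 s
v² = v₀² + 2aΔx → Δx = (0² − 30.8²)/(2·-9.8) = 48.2 m

Phase 3 (free fall): v₀ = 0 m/s, a = -9.8 m/s².
Falls 71.3 m from rest: t = √(2·71.3/9.8) = 3.81 s; v = g·t = 37.4 m/s.
Total time = 1.50 + 3.14 + 3.81 = 8.45 s

8.45 s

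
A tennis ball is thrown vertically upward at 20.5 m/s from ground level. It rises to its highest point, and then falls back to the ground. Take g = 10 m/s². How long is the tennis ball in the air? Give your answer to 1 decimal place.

4.1 s

Phase 1 (rising): v₀ = 20.5 m/s, a = -10 m/s².
v = v₀ + at → t = (0 − 20.5) / -10 = 2.05 s
v² = v₀² + 2aΔx → Δx = (0² − 20.5²)/(2·-10) = 21.0 m

Phase 2 (falling): v₀ = 0 m/s, a = -10 m/s².
Falls 21.0 m from rest: t = √(2·21.0/10) = 2.05 s; v = g·t = 20.5 m/s.
Total time = 2.05 + 2.05 = 4.10 s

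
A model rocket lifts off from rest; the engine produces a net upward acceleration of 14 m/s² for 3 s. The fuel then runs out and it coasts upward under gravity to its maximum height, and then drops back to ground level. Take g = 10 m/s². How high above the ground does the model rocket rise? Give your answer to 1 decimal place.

151.2 m

Phase 1 (powered ascent): v₀ = 0 m/s, a = 14 m/s².
v = v₀ + at = 0 + (14)(3) = 42.0 m/s
Δx = v₀t + ½at² = 0·3 + 0.5·14·3² = 63.0 m

Phase 2 (coasting upward): v₀ = 42.0 m/s, a = -10 m/s².
v = v₀ + at → t = (0 − 42.0) / -10 = 4.20 s
v² = v₀² + 2aΔx → Δx = (0² − 42.0²)/(2·-10) = 88.2 m
Maximum height = 63.0 + 88.2 = 151 m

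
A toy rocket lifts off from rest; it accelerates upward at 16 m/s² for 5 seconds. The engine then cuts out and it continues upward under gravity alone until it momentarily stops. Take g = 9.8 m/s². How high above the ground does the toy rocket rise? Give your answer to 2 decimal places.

Phase 1 (powered ascent): v₀ = 0 m/s, a = 16 m/s².
v = v₀ + at = 0 + (16)(5) = 80.0 m/s
Δx = v₀t + ½at² = 0·5 + 0.5·16·5² = 200 m

Phase 2 (coasting upward): v₀ = 80.0 m/s, a = -9.8 m/s².
v = v₀ + at → t = (0 − 80.0) / -9.8 = 8.16 s
v² = v₀² + 2aΔx → Δx = (0² − 80.0²)/(2·-9.8) = 327 m
Maximum height = 200 + 327 = 527 m

526.53 m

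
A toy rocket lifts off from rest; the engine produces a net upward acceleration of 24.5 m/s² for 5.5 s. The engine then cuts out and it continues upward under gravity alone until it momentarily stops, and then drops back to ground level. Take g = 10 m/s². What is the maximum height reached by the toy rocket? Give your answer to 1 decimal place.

Phase 1 (powered ascent): v₀ = 0 m/s, a = 24.5 m/s².
v = v₀ + at = 0 + (24.5)(5.5) = 135 m/s
Δx = v₀t + ½at² = 0·5.5 + 0.5·24.5·5.5² = 371 m

Phase 2 (coasting upward): v₀ = 135 m/s, a = -10 m/s².
v = v₀ + at → t = (0 − 135) / -10 = 13.5 s
v² = v₀² + 2aΔx → Δx = (0² − 135²)/(2·-10) = 908 m
Maximum height = 371 + 908 = 1280 m

1278.4 m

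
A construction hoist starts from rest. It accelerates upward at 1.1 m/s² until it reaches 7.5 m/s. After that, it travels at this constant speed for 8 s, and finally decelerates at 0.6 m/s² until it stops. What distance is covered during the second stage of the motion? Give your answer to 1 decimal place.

60.0 m

Phase 1 (accelerating): v₀ = 0 m/s, a = 1.1 m/s².
v = v₀ + at → t = (7.5 − 0) / 1.1 = 6.82 s
v² = v₀² + 2aΔx → Δx = (7.5² − 0²)/(2·1.1) = 25.6 m

Phase 2 (constant speed): v₀ = 7.50 m/s, a = 0 m/s².
v = v₀ + at = 7.50 + (0)(8) = 7.50 m/s
Δx = v₀t + ½at² = 7.50·8 + 0.5·0·8² = 60.0 m
Distance in phase 2 = 60.0 m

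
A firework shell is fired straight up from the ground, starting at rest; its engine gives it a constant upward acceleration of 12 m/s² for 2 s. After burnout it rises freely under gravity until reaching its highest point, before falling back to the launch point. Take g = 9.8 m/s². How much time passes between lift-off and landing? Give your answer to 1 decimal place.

7.7 s

Phase 1 (powered ascent): v₀ = 0 m/s, a = 12 m/s².
v = v₀ + at = 0 + (12)(2) = 24.0 m/s
Δx = v₀t + ½at² = 0·2 + 0.5·12·2² = 24.0 m

Phase 2 (coasting upward): v₀ = 24.0 m/s, a = -9.8 m/s².
v = v₀ + at → t = (0 − 24.0) / -9.8 = 2.45 s
v² = v₀² + 2aΔx → Δx = (0² − 24.0²)/(2·-9.8) = 29.4 m

Phase 3 (free fall): v₀ = 0 m/s, a = -9.8 m/s².
Falls 53.4 m from rest: t = √(2·53.4/9.8) = 3.30 s; v = g·t = 32.3 m/s.
Total time = 2.00 + 2.45 + 3.30 = 7.75 s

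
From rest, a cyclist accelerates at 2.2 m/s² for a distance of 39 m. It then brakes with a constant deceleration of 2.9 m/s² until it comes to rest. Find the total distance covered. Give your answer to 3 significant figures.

Phase 1 (accelerating): v₀ = 0 m/s, a = 2.2 m/s².
v² = v₀² + 2aΔx = 0² + 2·2.2·39 = 172 → v = 13.1 m/s
t = (v − v₀)/a = (13.1 − 0)/2.2 = 5.95 s

Phase 2 (decelerating): v₀ = 13.1 m/s, a = -2.9 m/s².
v = v₀ + at → t = (0 − 13.1) / -2.9 = 4.52 s
v² = v₀² + 2aΔx → Δx = (0² − 13.1²)/(2·-2.9) = 29.6 m
Total distance = 39.0 + 29.6 = 68.6 m

68.6 m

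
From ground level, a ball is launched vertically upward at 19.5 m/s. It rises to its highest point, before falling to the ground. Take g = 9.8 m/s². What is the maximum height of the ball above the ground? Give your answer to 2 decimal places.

19.40 m

Phase 1 (rising): v₀ = 19.5 m/s, a = -9.8 m/s².
v = v₀ + at → t = (0 − 19.5) / -9.8 = 1.99 s
v² = v₀² + 2aΔx → Δx = (0² − 19.5²)/(2·-9.8) = 19.4 m
Maximum height = 19.4 m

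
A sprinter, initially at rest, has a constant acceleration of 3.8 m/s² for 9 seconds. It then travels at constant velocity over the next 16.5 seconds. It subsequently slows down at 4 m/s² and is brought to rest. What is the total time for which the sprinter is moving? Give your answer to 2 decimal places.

34.05 s

Phase 1 (accelerating): v₀ = 0 m/s, a = 3.8 m/s².
v = v₀ + at = 0 + (3.8)(9) = 34.2 m/s
Δx = v₀t + ½at² = 0·9 + 0.5·3.8·9² = 154 m

Phase 2 (constant speed): v₀ = 34.2 m/s, a = 0 m/s².
v = v₀ + at = 34.2 + (0)(16.5) = 34.2 m/s
Δx = v₀t + ½at² = 34.2·16.5 + 0.5·0·16.5² = 564 m

Phase 3 (decelerating): v₀ = 34.2 m/s, a = -4 m/s².
v = v₀ + at → t = (0 − 34.2) / -4 = 8.55 s
v² = v₀² + 2aΔx → Δx = (0² − 34.2²)/(2·-4) = 146 m
Total time = 9.00 + 16.5 + 8.55 = 34.0 s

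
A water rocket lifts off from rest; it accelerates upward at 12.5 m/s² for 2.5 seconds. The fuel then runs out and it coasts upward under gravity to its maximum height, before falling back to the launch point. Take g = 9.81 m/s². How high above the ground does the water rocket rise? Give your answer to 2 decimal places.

Phase 1 (powered ascent): v₀ = 0 m/s, a = 12.5 m/s².
v = v₀ + at = 0 + (12.5)(2.5) = 31.2 m/s
Δx = v₀t + ½at² = 0·2.5 + 0.5·12.5·2.5² = 39.1 m

Phase 2 (coasting upward): v₀ = 31.2 m/s, a = -9.81 m/s².
v = v₀ + at → t = (0 − 31.2) / -9.81 = 3.19 s
v² = v₀² + 2aΔx → Δx = (0² − 31.2²)/(2·-9.81) = 49.8 m
Maximum height = 39.1 + 49.8 = 88.8 m

88.84 m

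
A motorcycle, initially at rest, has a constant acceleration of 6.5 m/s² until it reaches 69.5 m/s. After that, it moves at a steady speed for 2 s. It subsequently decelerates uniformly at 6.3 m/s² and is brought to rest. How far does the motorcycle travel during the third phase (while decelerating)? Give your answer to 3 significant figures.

Phase 1 (accelerating): v₀ = 0 m/s, a = 6.5 m/s².
v = v₀ + at → t = (69.5 − 0) / 6.5 = 10.7 s
v² = v₀² + 2aΔx → Δx = (69.5² − 0²)/(2·6.5) = 372 m

Phase 2 (constant speed): v₀ = 69.5 m/s, a = 0 m/s².
v = v₀ + at = 69.5 + (0)(2) = 69.5 m/s
Δx = v₀t + ½at² = 69.5·2 + 0.5·0·2² = 139 m

Phase 3 (decelerating): v₀ = 69.5 m/s, a = -6.3 m/s².
v = v₀ + at → t = (0 − 69.5) / -6.3 = 11.0 s
v² = v₀² + 2aΔx → Δx = (0² − 69.5²)/(2·-6.3) = 383 m
Distance in phase 3 = 383 m

383 m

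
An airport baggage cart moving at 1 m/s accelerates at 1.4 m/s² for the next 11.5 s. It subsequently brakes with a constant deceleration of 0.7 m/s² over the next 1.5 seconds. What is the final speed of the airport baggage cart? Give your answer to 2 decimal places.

16.05 m/s

Phase 1 (accelerating): v₀ = 1.00 m/s, a = 1.4 m/s².
v = v₀ + at = 1.00 + (1.4)(11.5) = 17.1 m/s
Δx = v₀t + ½at² = 1.00·11.5 + 0.5·1.4·11.5² = 104 m

Phase 2 (decelerating): v₀ = 17.1 m/s, a = -0.7 m/s².
v = v₀ + at = 17.1 + (-0.7)(1.5) = 16.0 m/s
Δx = v₀t + ½at² = 17.1·1.5 + 0.5·-0.7·1.5² = 24.9 m
Final speed = 16.0 m/s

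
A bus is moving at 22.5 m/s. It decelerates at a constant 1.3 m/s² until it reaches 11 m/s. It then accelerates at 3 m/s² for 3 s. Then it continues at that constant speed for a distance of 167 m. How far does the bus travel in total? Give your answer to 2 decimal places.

Phase 1 (decelerating): v₀ = 22.5 m/s, a = -1.3 m/s².
v = v₀ + at → t = (11 − 22.5) / -1.3 = 8.85 s
v² = v₀² + 2aΔx → Δx = (11² − 22.5²)/(2·-1.3) = 148 m

Phase 2 (accelerating): v₀ = 11.0 m/s, a = 3 m/s².
v = v₀ + at = 11.0 + (3)(3) = 20.0 m/s
Δx = v₀t + ½at² = 11.0·3 + 0.5·3·3² = 46.5 m

Phase 3 (constant speed): v₀ = 20.0 m/s, a = 0 m/s².
Constant speed: t = d/v = 167/20.0 = 8.35 s
Total distance = 148 + 46.5 + 167 = 362 m

361.67 m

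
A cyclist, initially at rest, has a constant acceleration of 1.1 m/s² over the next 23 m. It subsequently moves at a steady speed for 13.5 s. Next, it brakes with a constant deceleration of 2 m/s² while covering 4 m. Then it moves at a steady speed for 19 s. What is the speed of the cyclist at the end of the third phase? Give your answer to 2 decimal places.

5.88 m/s

Phase 1 (accelerating): v₀ = 0 m/s, a = 1.1 m/s².
v² = v₀² + 2aΔx = 0² + 2·1.1·23 = 50.6 → v = 7.11 m/s
t = (v − v₀)/a = (7.11 − 0)/1.1 = 6.47 s

Phase 2 (constant speed): v₀ = 7.11 m/s, a = 0 m/s².
v = v₀ + at = 7.11 + (0)(13.5) = 7.11 m/s
Δx = v₀t + ½at² = 7.11·13.5 + 0.5·0·13.5² = 96.0 m

Phase 3 (decelerating): v₀ = 7.11 m/s, a = -2 m/s².
v² = v₀² + 2aΔx = 7.11² + 2·-2·4 = 34.6 → v = 5.88 m/s
t = (v − v₀)/a = (5.88 − 7.11)/-2 = 0.616 s
Speed at end of phase 3 = 5.88 m/s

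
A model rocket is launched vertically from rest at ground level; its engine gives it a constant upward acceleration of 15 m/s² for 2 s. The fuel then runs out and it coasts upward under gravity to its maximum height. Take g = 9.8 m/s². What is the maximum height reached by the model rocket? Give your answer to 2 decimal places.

75.92 m

Phase 1 (powered ascent): v₀ = 0 m/s, a = 15 m/s².
v = v₀ + at = 0 + (15)(2) = 30.0 m/s
Δx = v₀t + ½at² = 0·2 + 0.5·15·2² = 30.0 m

Phase 2 (coasting upward): v₀ = 30.0 m/s, a = -9.8 m/s².
v = v₀ + at → t = (0 − 30.0) / -9.8 = 3.06 s
v² = v₀² + 2aΔx → Δx = (0² − 30.0²)/(2·-9.8) = 45.9 m
Maximum height = 30.0 + 45.9 = 75.9 m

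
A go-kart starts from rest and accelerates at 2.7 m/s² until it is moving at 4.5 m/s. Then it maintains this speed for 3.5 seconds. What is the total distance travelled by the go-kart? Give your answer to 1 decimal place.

Phase 1 (accelerating): v₀ = 0 m/s, a = 2.7 m/s².
v = v₀ + at → t = (4.5 − 0) / 2.7 = 1.67 s
v² = v₀² + 2aΔx → Δx = (4.5² − 0²)/(2·2.7) = 3.75 m

Phase 2 (constant speed): v₀ = 4.50 m/s, a = 0 m/s².
v = v₀ + at = 4.50 + (0)(3.5) = 4.50 m/s
Δx = v₀t + ½at² = 4.50·3.5 + 0.5·0·3.5² = 15.8 m
Total distance = 3.75 + 15.8 = 19.5 m

19.5 m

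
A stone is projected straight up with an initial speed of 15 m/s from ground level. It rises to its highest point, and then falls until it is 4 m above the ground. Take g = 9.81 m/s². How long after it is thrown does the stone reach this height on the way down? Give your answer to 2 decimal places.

2.76 s

Phase 1 (rising): v₀ = 15.0 m/s, a = -9.81 m/s².
v = v₀ + at → t = (0 − 15.0) / -9.81 = 1.53 s
v² = v₀² + 2aΔx → Δx = (0² − 15.0²)/(2·-9.81) = 11.5 m

Phase 2 (falling): v₀ = 0 m/s, a = -9.81 m/s².
Falls 7.47 m from rest: t = √(2·7.47/9.81) = 1.23 s; v = g·t = 12.1 m/s.
Total time = 1.53 + 1.23 = 2.76 s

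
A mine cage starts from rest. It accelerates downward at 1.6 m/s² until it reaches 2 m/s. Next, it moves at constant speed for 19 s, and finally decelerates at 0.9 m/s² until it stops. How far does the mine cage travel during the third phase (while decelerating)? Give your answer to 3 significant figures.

Phase 1 (accelerating): v₀ = 0 m/s, a = 1.6 m/s².
v = v₀ + at → t = (2 − 0) / 1.6 = 1.25 s
v² = v₀² + 2aΔx → Δx = (2² − 0²)/(2·1.6) = 1.25 m

Phase 2 (constant speed): v₀ = 2.00 m/s, a = 0 m/s².
v = v₀ + at = 2.00 + (0)(19) = 2.00 m/s
Δx = v₀t + ½at² = 2.00·19 + 0.5·0·19² = 38.0 m

Phase 3 (decelerating): v₀ = 2.00 m/s, a = -0.9 m/s².
v = v₀ + at → t = (0 − 2.00) / -0.9 = 2.22 s
v² = v₀² + 2aΔx → Δx = (0² − 2.00²)/(2·-0.9) = 2.22 m
Distance in phase 3 = 2.22 m

2.22 m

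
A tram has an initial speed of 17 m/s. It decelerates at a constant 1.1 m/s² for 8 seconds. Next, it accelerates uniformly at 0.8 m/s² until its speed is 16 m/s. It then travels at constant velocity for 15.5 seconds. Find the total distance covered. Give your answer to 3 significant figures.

467 m

Phase 1 (decelerating): v₀ = 17.0 m/s, a = -1.1 m/s².
v = v₀ + at = 17.0 + (-1.1)(8) = 8.20 m/s
Δx = v₀t + ½at² = 17.0·8 + 0.5·-1.1·8² = 101 m

Phase 2 (accelerating): v₀ = 8.20 m/s, a = 0.8 m/s².
v = v₀ + at → t = (16 − 8.20) / 0.8 = 9.75 s
v² = v₀² + 2aΔx → Δx = (16² − 8.20²)/(2·0.8) = 118 m

Phase 3 (constant speed): v₀ = 16.0 m/s, a = 0 m/s².
v = v₀ + at = 16.0 + (0)(15.5) = 16.0 m/s
Δx = v₀t + ½at² = 16.0·15.5 + 0.5·0·15.5² = 248 m
Total distance = 101 + 118 + 248 = 467 m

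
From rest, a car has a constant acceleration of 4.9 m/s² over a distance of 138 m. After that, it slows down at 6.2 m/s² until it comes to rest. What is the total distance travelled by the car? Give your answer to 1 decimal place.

247.1 m

Phase 1 (accelerating): v₀ = 0 m/s, a = 4.9 m/s².
v² = v₀² + 2aΔx = 0² + 2·4.9·138 = 1350 → v = 36.8 m/s
t = (v − v₀)/a = (36.8 − 0)/4.9 = 7.51 s

Phase 2 (decelerating): v₀ = 36.8 m/s, a = -6.2 m/s².
v = v₀ + at → t = (0 − 36.8) / -6.2 = 5.93 s
v² = v₀² + 2aΔx → Δx = (0² − 36.8²)/(2·-6.2) = 109 m
Total distance = 138 + 109 = 247 m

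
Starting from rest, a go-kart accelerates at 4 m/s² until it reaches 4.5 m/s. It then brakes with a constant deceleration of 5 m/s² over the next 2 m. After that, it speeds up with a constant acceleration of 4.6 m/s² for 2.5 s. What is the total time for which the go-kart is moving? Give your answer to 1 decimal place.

Phase 1 (accelerating): v₀ = 0 m/s, a = 4 m/s².
v = v₀ + at → t = (4.5 − 0) / 4 = 1.12 s
v² = v₀² + 2aΔx → Δx = (4.5² − 0²)/(2·4) = 2.53 m

Phase 2 (decelerating): v₀ = 4.50 m/s, a = -5 m/s².
v² = v₀² + 2aΔx = 4.50² + 2·-5·2 = 0.250 → v = 0.500 m/s
t = (v − v₀)/a = (0.500 − 4.50)/-5 = 0.800 s

Phase 3 (accelerating): v₀ = 0.500 m/s, a = 4.6 m/s².
v = v₀ + at = 0.500 + (4.6)(2.5) = 12.0 m/s
Δx = v₀t + ½at² = 0.500·2.5 + 0.5·4.6·2.5² = 15.6 m
Total time = 1.12 + 0.800 + 2.50 = 4.42 s

4.4 s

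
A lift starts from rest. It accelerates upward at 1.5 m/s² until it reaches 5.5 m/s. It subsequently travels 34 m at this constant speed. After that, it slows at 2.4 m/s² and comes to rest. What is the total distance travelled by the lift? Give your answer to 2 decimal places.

50.39 m

Phase 1 (accelerating): v₀ = 0 m/s, a = 1.5 m/s².
v = v₀ + at → t = (5.5 − 0) / 1.5 = 3.67 s
v² = v₀² + 2aΔx → Δx = (5.5² − 0²)/(2·1.5) = 10.1 m

Phase 2 (constant speed): v₀ = 5.50 m/s, a = 0 m/s².
Constant speed: t = d/v = 34/5.50 = 6.18 s

Phase 3 (decelerating): v₀ = 5.50 m/s, a = -2.4 m/s².
v = v₀ + at → t = (0 − 5.50) / -2.4 = 2.29 s
v² = v₀² + 2aΔx → Δx = (0² − 5.50²)/(2·-2.4) = 6.30 m
Total distance = 10.1 + 34.0 + 6.30 = 50.4 m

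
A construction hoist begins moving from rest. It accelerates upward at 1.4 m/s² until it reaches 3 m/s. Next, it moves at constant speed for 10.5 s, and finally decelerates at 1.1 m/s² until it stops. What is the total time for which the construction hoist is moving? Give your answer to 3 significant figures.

15.4 s

Phase 1 (accelerating): v₀ = 0 m/s, a = 1.4 m/s².
v = v₀ + at → t = (3 − 0) / 1.4 = 2.14 s
v² = v₀² + 2aΔx → Δx = (3² − 0²)/(2·1.4) = 3.21 m

Phase 2 (constant speed): v₀ = 3.00 m/s, a = 0 m/s².
v = v₀ + at = 3.00 + (0)(10.5) = 3.00 m/s
Δx = v₀t + ½at² = 3.00·10.5 + 0.5·0·10.5² = 31.5 m

Phase 3 (decelerating): v₀ = 3.00 m/s, a = -1.1 m/s².
v = v₀ + at → t = (0 − 3.00) / -1.1 = 2.73 s
v² = v₀² + 2aΔx → Δx = (0² − 3.00²)/(2·-1.1) = 4.09 m
Total time = 2.14 + 10.5 + 2.73 = 15.4 s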